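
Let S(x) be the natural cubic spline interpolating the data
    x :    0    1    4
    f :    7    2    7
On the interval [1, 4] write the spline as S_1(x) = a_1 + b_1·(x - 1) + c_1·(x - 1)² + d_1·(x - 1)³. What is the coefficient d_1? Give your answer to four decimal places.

-0.2778

Put σ_i = S'' at the i-th knot. Here h = (1, 3) and Δ = (-5, 5/3), so the interior equations h_(i-1)·σ_(i-1) + 2(h_(i-1)+h_i)·σ_i + h_i·σ_(i+1) = 6(Δ_i − Δ_(i-1)) read
  1·σ_0 + 8·σ_1 + 3·σ_2 = 6(Δ_1 - Δ_0) = 40
Natural end conditions: σ_0 = σ_2 = 0.
Hence σ_0 = 0, σ_1 = 5, σ_2 = 0.
On [1, 4], with S_1(x) = a_1 + b_1·(x - 1) + c_1·(x - 1)² + d_1·(x - 1)³: c_1 = σ_1/2 = 5/2, d_1 = (σ_2 - σ_1)/(6h_1) = -5/18, b_1 = Δ_1 - h_1(2σ_1 + σ_2)/6 = -10/3.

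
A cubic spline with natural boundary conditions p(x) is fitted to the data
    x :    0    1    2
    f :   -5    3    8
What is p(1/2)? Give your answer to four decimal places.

Write M_i for p''(x_i). With h_i = 1, 1 and divided differences Δ_i = 8, 5, the continuity of p' gives the tridiagonal system
  1·M_0 + 4·M_1 + 1·M_2 = 6(Δ_1 - Δ_0) = -18
Natural end conditions: M_0 = M_2 = 0.
Forward elimination and back-substitution give M_0 = 0, M_1 = -9/2, M_2 = 0.
On [0, 1], p(x) = -5 + 35/4·x + 0·x² - 3/4·x³.
With x = 1/2: p(1/2) = -23/32.

-0.7188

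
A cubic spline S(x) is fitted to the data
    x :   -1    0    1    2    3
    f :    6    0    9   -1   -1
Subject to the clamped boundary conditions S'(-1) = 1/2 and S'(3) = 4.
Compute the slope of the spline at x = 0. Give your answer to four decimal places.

1.8839

Write M_i for S''(x_i). With h_i = 1, 1, 1, 1 and divided differences Δ_i = -6, 9, -10, 0, the continuity of S' gives the tridiagonal system
  1·M_0 + 4·M_1 + 1·M_2 = 6(Δ_1 - Δ_0) = 90
  1·M_1 + 4·M_2 + 1·M_3 = 6(Δ_2 - Δ_1) = -114
  1·M_2 + 4·M_3 + 1·M_4 = 6(Δ_3 - Δ_2) = 60
Clamped end conditions give two more equations: 2h_0·M_0 + h_0·M_1 = 6(Δ_0 - S'(-1)) = -39 and h_3·M_3 + 2h_3·M_4 = 6(S'(3) - Δ_3) = 24.
Solving the tridiagonal system: M_0 = -2339/56, M_1 = 1247/28, M_2 = -371/8, M_3 = 755/28, M_4 = -83/56.
On [0, 1], S'(x) = b_1 + 2c_1·x + 3d_1·x² with b_1 = Δ_1 - h_1(2M_1 + M_2)/6 = 211/112, c_1 = M_1/2 = 1247/56, d_1 = (M_2 - M_1)/(6h_1) = -1697/112. So S'(0) = 211/112.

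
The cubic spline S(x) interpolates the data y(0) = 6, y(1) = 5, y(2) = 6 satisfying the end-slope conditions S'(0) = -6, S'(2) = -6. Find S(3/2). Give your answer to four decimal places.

With m_i denoting the second derivative at x_i, h_i = 1, 1, and Δ_i = (y_(i+1) − y_i)/h_i = -1, 1:
  1·m_0 + 4·m_1 + 1·m_2 = 6(Δ_1 - Δ_0) = 12
Clamped end conditions give two more equations: 2h_0·m_0 + h_0·m_1 = 6(Δ_0 - S'(0)) = 30 and h_1·m_1 + 2h_1·m_2 = 6(S'(2) - Δ_1) = -42.
Solving the tridiagonal system: m_0 = 12, m_1 = 6, m_2 = -24.
On [1, 2], S(x) = 5 + 3·(x - 1) + 3·(x - 1)² - 5·(x - 1)³.
With (x - 1) = 1/2: S(3/2) = 53/8.

6.6250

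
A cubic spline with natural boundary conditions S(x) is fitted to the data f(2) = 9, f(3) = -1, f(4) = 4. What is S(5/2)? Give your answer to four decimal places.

Write m_i for S''(x_i). With h_i = 1, 1 and divided differences Δ_i = -10, 5, the continuity of S' gives the tridiagonal system
  1·m_0 + 4·m_1 + 1·m_2 = 6(Δ_1 - Δ_0) = 90
Natural end conditions: m_0 = m_2 = 0.
Hence m_0 = 0, m_1 = 45/2, m_2 = 0.
On [2, 3], S(x) = 9 - 55/4·(x - 2) + 0·(x - 2)² + 15/4·(x - 2)³.
With (x - 2) = 1/2: S(5/2) = 83/32.

2.5938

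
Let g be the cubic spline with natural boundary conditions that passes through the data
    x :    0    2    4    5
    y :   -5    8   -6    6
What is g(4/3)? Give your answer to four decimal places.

7.6734

Let M_i = g''(x_i). Step sizes h_i = 2, 2, 1; slopes of the chords Δ_i = (y_(i+1) - y_i)/h_i = 13/2, -7, 12.
  2·M_0 + 8·M_1 + 2·M_2 = 6(Δ_1 - Δ_0) = -81
  2·M_1 + 6·M_2 + 1·M_3 = 6(Δ_2 - Δ_1) = 114
Natural end conditions: M_0 = M_3 = 0.
Forward elimination and back-substitution give M_0 = 0, M_1 = -357/22, M_2 = 537/22, M_3 = 0.
On [0, 2], g(x) = -5 + 131/11·x + 0·x² - 119/88·x³.
With x = 4/3: g(4/3) = 2279/297.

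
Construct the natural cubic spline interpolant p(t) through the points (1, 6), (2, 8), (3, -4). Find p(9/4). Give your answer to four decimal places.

6.1484

With σ_i denoting the second derivative at x_i, h_i = 1, 1, and Δ_i = (y_(i+1) − y_i)/h_i = 2, -12:
  1·σ_0 + 4·σ_1 + 1·σ_2 = 6(Δ_1 - Δ_0) = -84
Natural end conditions: σ_0 = σ_2 = 0.
Solving: σ_0 = 0, σ_1 = -21, σ_2 = 0.
On [2, 3], p(t) = 8 - 5·(t - 2) - 21/2·(t - 2)² + 7/2·(t - 2)³.
With (t - 2) = 1/4: p(9/4) = 787/128.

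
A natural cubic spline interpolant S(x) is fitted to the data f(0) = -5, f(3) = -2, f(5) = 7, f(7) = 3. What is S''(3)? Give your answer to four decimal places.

Let σ_i = S''(x_i). Step sizes h_i = 3, 2, 2; slopes of the chords Δ_i = (y_(i+1) - y_i)/h_i = 1, 9/2, -2.
  3·σ_0 + 10·σ_1 + 2·σ_2 = 6(Δ_1 - Δ_0) = 21
  2·σ_1 + 8·σ_2 + 2·σ_3 = 6(Δ_2 - Δ_1) = -39
Natural end conditions: σ_0 = σ_3 = 0.
Hence σ_0 = 0, σ_1 = 123/38, σ_2 = -108/19, σ_3 = 0.

3.2368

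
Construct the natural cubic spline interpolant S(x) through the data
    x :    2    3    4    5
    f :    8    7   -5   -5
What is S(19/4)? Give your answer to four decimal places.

Write m_i for S''(x_i). With h_i = 1, 1, 1 and divided differences Δ_i = -1, -12, 0, the continuity of S' gives the tridiagonal system
  1·m_0 + 4·m_1 + 1·m_2 = 6(Δ_1 - Δ_0) = -66
  1·m_1 + 4·m_2 + 1·m_3 = 6(Δ_2 - Δ_1) = 72
Natural end conditions: m_0 = m_3 = 0.
Solving: m_0 = 0, m_1 = -112/5, m_2 = 118/5, m_3 = 0.
On [4, 5], S(x) = -5 - 118/15·(x - 4) + 59/5·(x - 4)² - 59/15·(x - 4)³.
With (x - 4) = 3/4: S(19/4) = -379/64.

-5.9219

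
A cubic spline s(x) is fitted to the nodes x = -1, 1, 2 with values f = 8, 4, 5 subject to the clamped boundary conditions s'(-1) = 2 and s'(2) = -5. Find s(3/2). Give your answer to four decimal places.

Write σ_i for s''(x_i). With h_i = 2, 1 and divided differences Δ_i = -2, 1, the continuity of s' gives the tridiagonal system
  2·σ_0 + 6·σ_1 + 1·σ_2 = 6(Δ_1 - Δ_0) = 18
Clamped end conditions give two more equations: 2h_0·σ_0 + h_0·σ_1 = 6(Δ_0 - s'(-1)) = -24 and h_1·σ_1 + 2h_1·σ_2 = 6(s'(2) - Δ_1) = -36.
Hence σ_0 = -34/3, σ_1 = 32/3, σ_2 = -70/3.
On [1, 2], s(x) = 4 + 4/3·(x - 1) + 16/3·(x - 1)² - 17/3·(x - 1)³.
With (x - 1) = 1/2: s(3/2) = 127/24.

5.2917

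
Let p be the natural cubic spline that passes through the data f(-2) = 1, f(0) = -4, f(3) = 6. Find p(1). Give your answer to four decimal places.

-2.6111

Write M_i for p''(x_i). With h_i = 2, 3 and divided differences Δ_i = -5/2, 10/3, the continuity of p' gives the tridiagonal system
  2·M_0 + 10·M_1 + 3·M_2 = 6(Δ_1 - Δ_0) = 35
Natural end conditions: M_0 = M_2 = 0.
Hence M_0 = 0, M_1 = 7/2, M_2 = 0.
On [0, 3], p(x) = -4 - 1/6·x + 7/4·x² - 7/36·x³.
With x = 1: p(1) = -47/18.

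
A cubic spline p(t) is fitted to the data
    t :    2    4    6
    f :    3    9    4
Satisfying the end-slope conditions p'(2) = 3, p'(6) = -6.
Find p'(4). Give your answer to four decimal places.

1.1250

With σ_i denoting the second derivative at x_i, h_i = 2, 2, and Δ_i = (y_(i+1) − y_i)/h_i = 3, -5/2:
  2·σ_0 + 8·σ_1 + 2·σ_2 = 6(Δ_1 - Δ_0) = -33
Clamped end conditions give two more equations: 2h_0·σ_0 + h_0·σ_1 = 6(Δ_0 - p'(2)) = 0 and h_1·σ_1 + 2h_1·σ_2 = 6(p'(6) - Δ_1) = -21.
Hence σ_0 = 15/8, σ_1 = -15/4, σ_2 = -27/8.
On [4, 6], p'(t) = b_1 + 2c_1·(t - 4) + 3d_1·(t - 4)² with b_1 = Δ_1 - h_1(2σ_1 + σ_2)/6 = 9/8, c_1 = σ_1/2 = -15/8, d_1 = (σ_2 - σ_1)/(6h_1) = 1/32. So p'(4) = 9/8.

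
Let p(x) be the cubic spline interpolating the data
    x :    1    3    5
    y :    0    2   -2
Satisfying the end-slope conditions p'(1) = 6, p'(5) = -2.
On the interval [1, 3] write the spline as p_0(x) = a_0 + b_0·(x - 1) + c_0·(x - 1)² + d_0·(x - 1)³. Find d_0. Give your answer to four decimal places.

0.5625

With m_i denoting the second derivative at x_i, h_i = 2, 2, and Δ_i = (y_(i+1) − y_i)/h_i = 1, -2:
  2·m_0 + 8·m_1 + 2·m_2 = 6(Δ_1 - Δ_0) = -18
Clamped end conditions give two more equations: 2h_0·m_0 + h_0·m_1 = 6(Δ_0 - p'(1)) = -30 and h_1·m_1 + 2h_1·m_2 = 6(p'(5) - Δ_1) = 0.
Solving: m_0 = -29/4, m_1 = -1/2, m_2 = 1/4.
On [1, 3], with p_0(x) = a_0 + b_0·(x - 1) + c_0·(x - 1)² + d_0·(x - 1)³: c_0 = m_0/2 = -29/8, d_0 = (m_1 - m_0)/(6h_0) = 9/16, b_0 = Δ_0 - h_0(2m_0 + m_1)/6 = 6.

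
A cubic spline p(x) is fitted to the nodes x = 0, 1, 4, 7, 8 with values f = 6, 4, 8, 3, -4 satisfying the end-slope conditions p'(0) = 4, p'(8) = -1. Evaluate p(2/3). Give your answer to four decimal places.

5.3475

With M_i denoting the second derivative at x_i, h_i = 1, 3, 3, 1, and Δ_i = (y_(i+1) − y_i)/h_i = -2, 4/3, -5/3, -7:
  1·M_0 + 8·M_1 + 3·M_2 = 6(Δ_1 - Δ_0) = 20
  3·M_1 + 12·M_2 + 3·M_3 = 6(Δ_2 - Δ_1) = -18
  3·M_2 + 8·M_3 + 1·M_4 = 6(Δ_3 - Δ_2) = -32
Clamped end conditions give two more equations: 2h_0·M_0 + h_0·M_1 = 6(Δ_0 - p'(0)) = -36 and h_3·M_3 + 2h_3·M_4 = 6(p'(8) - Δ_3) = 36.
Hence M_0 = -2497/120, M_1 = 337/60, M_2 = -11/8, M_3 = -367/60, M_4 = 2527/120.
On [0, 1], p(x) = 6 + 4·x - 2497/240·x² + 1057/240·x³.
With x = 2/3: p(2/3) = 8663/1620.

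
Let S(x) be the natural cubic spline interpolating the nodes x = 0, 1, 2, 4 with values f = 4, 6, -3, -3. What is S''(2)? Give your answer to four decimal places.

12.2609

Put σ_i = S'' at the i-th knot. Here h = (1, 1, 2) and Δ = (2, -9, 0), so the interior equations h_(i-1)·σ_(i-1) + 2(h_(i-1)+h_i)·σ_i + h_i·σ_(i+1) = 6(Δ_i − Δ_(i-1)) read
  1·σ_0 + 4·σ_1 + 1·σ_2 = 6(Δ_1 - Δ_0) = -66
  1·σ_1 + 6·σ_2 + 2·σ_3 = 6(Δ_2 - Δ_1) = 54
Natural end conditions: σ_0 = σ_3 = 0.
Forward elimination and back-substitution give σ_0 = 0, σ_1 = -450/23, σ_2 = 282/23, σ_3 = 0.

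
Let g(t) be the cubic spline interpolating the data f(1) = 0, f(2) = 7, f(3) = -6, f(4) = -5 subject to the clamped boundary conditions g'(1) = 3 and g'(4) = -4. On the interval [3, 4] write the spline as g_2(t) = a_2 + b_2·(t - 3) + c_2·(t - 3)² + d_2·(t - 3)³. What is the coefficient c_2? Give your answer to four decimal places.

21.2667

Put M_i = g'' at the i-th knot. Here h = (1, 1, 1) and Δ = (7, -13, 1), so the interior equations h_(i-1)·M_(i-1) + 2(h_(i-1)+h_i)·M_i + h_i·M_(i+1) = 6(Δ_i − Δ_(i-1)) read
  1·M_0 + 4·M_1 + 1·M_2 = 6(Δ_1 - Δ_0) = -120
  1·M_1 + 4·M_2 + 1·M_3 = 6(Δ_2 - Δ_1) = 84
Clamped end conditions give two more equations: 2h_0·M_0 + h_0·M_1 = 6(Δ_0 - g'(1)) = 24 and h_2·M_2 + 2h_2·M_3 = 6(g'(4) - Δ_2) = -30.
Forward elimination and back-substitution give M_0 = 554/15, M_1 = -748/15, M_2 = 638/15, M_3 = -544/15.
On [3, 4], with g_2(t) = a_2 + b_2·(t - 3) + c_2·(t - 3)² + d_2·(t - 3)³: c_2 = M_2/2 = 319/15, d_2 = (M_3 - M_2)/(6h_2) = -197/15, b_2 = Δ_2 - h_2(2M_2 + M_3)/6 = -107/15.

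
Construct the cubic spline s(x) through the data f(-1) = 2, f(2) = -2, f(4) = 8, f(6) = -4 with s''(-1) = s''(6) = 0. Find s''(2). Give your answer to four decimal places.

5.7368

Put M_i = s'' at the i-th knot. Here h = (3, 2, 2) and Δ = (-4/3, 5, -6), so the interior equations h_(i-1)·M_(i-1) + 2(h_(i-1)+h_i)·M_i + h_i·M_(i+1) = 6(Δ_i − Δ_(i-1)) read
  3·M_0 + 10·M_1 + 2·M_2 = 6(Δ_1 - Δ_0) = 38
  2·M_1 + 8·M_2 + 2·M_3 = 6(Δ_2 - Δ_1) = -66
Natural end conditions: M_0 = M_3 = 0.
Forward elimination and back-substitution give M_0 = 0, M_1 = 109/19, M_2 = -184/19, M_3 = 0.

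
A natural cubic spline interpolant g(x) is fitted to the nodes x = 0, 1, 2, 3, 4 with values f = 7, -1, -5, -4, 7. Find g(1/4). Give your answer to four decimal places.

4.7907

With M_i denoting the second derivative at x_i, h_i = 1, 1, 1, 1, and Δ_i = (y_(i+1) − y_i)/h_i = -8, -4, 1, 11:
  1·M_0 + 4·M_1 + 1·M_2 = 6(Δ_1 - Δ_0) = 24
  1·M_1 + 4·M_2 + 1·M_3 = 6(Δ_2 - Δ_1) = 30
  1·M_2 + 4·M_3 + 1·M_4 = 6(Δ_3 - Δ_2) = 60
Natural end conditions: M_0 = M_4 = 0.
Hence M_0 = 0, M_1 = 75/14, M_2 = 18/7, M_3 = 201/14, M_4 = 0.
On [0, 1], g(x) = 7 - 249/28·x + 0·x² + 25/28·x³.
With x = 1/4: g(1/4) = 8585/1792.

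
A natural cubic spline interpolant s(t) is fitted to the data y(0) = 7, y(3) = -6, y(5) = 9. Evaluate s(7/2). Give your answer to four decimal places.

Let M_i = s''(x_i). Step sizes h_i = 3, 2; slopes of the chords Δ_i = (y_(i+1) - y_i)/h_i = -13/3, 15/2.
  3·M_0 + 10·M_1 + 2·M_2 = 6(Δ_1 - Δ_0) = 71
Natural end conditions: M_0 = M_2 = 0.
Solving the tridiagonal system: M_0 = 0, M_1 = 71/10, M_2 = 0.
On [3, 5], s(t) = -6 + 83/30·(t - 3) + 71/20·(t - 3)² - 71/120·(t - 3)³.
With (t - 3) = 1/2: s(7/2) = -1217/320.

-3.8031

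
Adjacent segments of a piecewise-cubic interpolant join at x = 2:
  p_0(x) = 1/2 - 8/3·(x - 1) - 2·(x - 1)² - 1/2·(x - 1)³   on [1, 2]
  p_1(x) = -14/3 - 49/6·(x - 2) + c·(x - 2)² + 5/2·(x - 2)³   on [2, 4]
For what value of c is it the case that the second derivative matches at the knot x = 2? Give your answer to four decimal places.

p_0''(x) = -4 - 3·(x - 1), so p_0''(2) = -7. On the right, p_1''(2) = 2c, so c = -7/2.

-3.5000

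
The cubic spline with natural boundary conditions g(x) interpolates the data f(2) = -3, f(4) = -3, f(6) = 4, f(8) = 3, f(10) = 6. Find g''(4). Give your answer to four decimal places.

3.7768

With m_i denoting the second derivative at x_i, h_i = 2, 2, 2, 2, and Δ_i = (y_(i+1) − y_i)/h_i = 0, 7/2, -1/2, 3/2:
  2·m_0 + 8·m_1 + 2·m_2 = 6(Δ_1 - Δ_0) = 21
  2·m_1 + 8·m_2 + 2·m_3 = 6(Δ_2 - Δ_1) = -24
  2·m_2 + 8·m_3 + 2·m_4 = 6(Δ_3 - Δ_2) = 12
Natural end conditions: m_0 = m_4 = 0.
Solving: m_0 = 0, m_1 = 423/112, m_2 = -129/28, m_3 = 297/112, m_4 = 0.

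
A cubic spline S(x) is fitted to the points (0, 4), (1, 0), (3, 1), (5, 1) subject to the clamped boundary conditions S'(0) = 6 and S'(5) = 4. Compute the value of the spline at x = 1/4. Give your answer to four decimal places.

Let M_i = S''(x_i). Step sizes h_i = 1, 2, 2; slopes of the chords Δ_i = (y_(i+1) - y_i)/h_i = -4, 1/2, 0.
  1·M_0 + 6·M_1 + 2·M_2 = 6(Δ_1 - Δ_0) = 27
  2·M_1 + 8·M_2 + 2·M_3 = 6(Δ_2 - Δ_1) = -3
Clamped end conditions give two more equations: 2h_0·M_0 + h_0·M_1 = 6(Δ_0 - S'(0)) = -60 and h_2·M_2 + 2h_2·M_3 = 6(S'(5) - Δ_2) = 24.
Solving the tridiagonal system: M_0 = -833/23, M_1 = 286/23, M_2 = -131/23, M_3 = 407/46.
On [0, 1], S(x) = 4 + 6·x - 833/46·x² + 373/46·x³.
With x = 1/4: S(1/4) = 13233/2944.

4.4949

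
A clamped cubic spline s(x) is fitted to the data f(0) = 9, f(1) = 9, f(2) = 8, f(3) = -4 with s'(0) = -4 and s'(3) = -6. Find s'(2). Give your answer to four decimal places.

-8.8667

Let M_i = s''(x_i). Step sizes h_i = 1, 1, 1; slopes of the chords Δ_i = (y_(i+1) - y_i)/h_i = 0, -1, -12.
  1·M_0 + 4·M_1 + 1·M_2 = 6(Δ_1 - Δ_0) = -6
  1·M_1 + 4·M_2 + 1·M_3 = 6(Δ_2 - Δ_1) = -66
Clamped end conditions give two more equations: 2h_0·M_0 + h_0·M_1 = 6(Δ_0 - s'(0)) = 24 and h_2·M_2 + 2h_2·M_3 = 6(s'(3) - Δ_2) = 36.
Solving: M_0 = 166/15, M_1 = 28/15, M_2 = -368/15, M_3 = 454/15.
On [2, 3], s'(x) = b_2 + 2c_2·(x - 2) + 3d_2·(x - 2)² with b_2 = Δ_2 - h_2(2M_2 + M_3)/6 = -133/15, c_2 = M_2/2 = -184/15, d_2 = (M_3 - M_2)/(6h_2) = 137/15. So s'(2) = -133/15.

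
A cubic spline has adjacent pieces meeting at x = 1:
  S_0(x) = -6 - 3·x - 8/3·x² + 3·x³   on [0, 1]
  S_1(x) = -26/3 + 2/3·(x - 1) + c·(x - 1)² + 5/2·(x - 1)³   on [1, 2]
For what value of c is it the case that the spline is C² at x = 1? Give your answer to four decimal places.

S_0''(x) = -16/3 + 18·x, so S_0''(1) = 38/3. On the right, S_1''(1) = 2c, so c = 19/3.

6.3333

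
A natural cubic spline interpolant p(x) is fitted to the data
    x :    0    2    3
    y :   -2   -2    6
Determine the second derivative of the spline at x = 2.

8

With m_i denoting the second derivative at x_i, h_i = 2, 1, and Δ_i = (y_(i+1) − y_i)/h_i = 0, 8:
  2·m_0 + 6·m_1 + 1·m_2 = 6(Δ_1 - Δ_0) = 48
Natural end conditions: m_0 = m_2 = 0.
Solving the tridiagonal system: m_0 = 0, m_1 = 8, m_2 = 0.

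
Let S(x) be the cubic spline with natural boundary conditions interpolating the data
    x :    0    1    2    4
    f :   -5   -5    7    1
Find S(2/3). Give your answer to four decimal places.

-6.4010

Write m_i for S''(x_i). With h_i = 1, 1, 2 and divided differences Δ_i = 0, 12, -3, the continuity of S' gives the tridiagonal system
  1·m_0 + 4·m_1 + 1·m_2 = 6(Δ_1 - Δ_0) = 72
  1·m_1 + 6·m_2 + 2·m_3 = 6(Δ_2 - Δ_1) = -90
Natural end conditions: m_0 = m_3 = 0.
Solving: m_0 = 0, m_1 = 522/23, m_2 = -432/23, m_3 = 0.
On [0, 1], S(x) = -5 - 87/23·x + 0·x² + 87/23·x³.
With x = 2/3: S(2/3) = -1325/207.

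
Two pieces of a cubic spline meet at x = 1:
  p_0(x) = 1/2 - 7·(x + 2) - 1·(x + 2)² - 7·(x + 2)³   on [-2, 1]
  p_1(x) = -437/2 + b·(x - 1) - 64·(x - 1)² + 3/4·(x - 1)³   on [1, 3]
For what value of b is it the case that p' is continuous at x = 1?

p_0'(x) = -7 - 2·(x + 2) - 21·(x + 2)², so p_0'(1) = -202. On the right, p_1'(1) = b, so b = -202.

-202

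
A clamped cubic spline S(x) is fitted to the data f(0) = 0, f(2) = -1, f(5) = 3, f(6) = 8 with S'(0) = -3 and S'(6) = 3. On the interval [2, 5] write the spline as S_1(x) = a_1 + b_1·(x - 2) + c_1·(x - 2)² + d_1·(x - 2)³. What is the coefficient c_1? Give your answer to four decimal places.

With M_i denoting the second derivative at x_i, h_i = 2, 3, 1, and Δ_i = (y_(i+1) − y_i)/h_i = -1/2, 4/3, 5:
  2·M_0 + 10·M_1 + 3·M_2 = 6(Δ_1 - Δ_0) = 11
  3·M_1 + 8·M_2 + 1·M_3 = 6(Δ_2 - Δ_1) = 22
Clamped end conditions give two more equations: 2h_0·M_0 + h_0·M_1 = 6(Δ_0 - S'(0)) = 15 and h_2·M_2 + 2h_2·M_3 = 6(S'(6) - Δ_2) = -12.
Solving: M_0 = 331/78, M_1 = -77/78, M_2 = 161/39, M_3 = -629/78.
On [2, 5], with S_1(x) = a_1 + b_1·(x - 2) + c_1·(x - 2)² + d_1·(x - 2)³: c_1 = M_1/2 = -77/156, d_1 = (M_2 - M_1)/(6h_1) = 133/468, b_1 = Δ_1 - h_1(2M_1 + M_2)/6 = 10/39.

-0.4936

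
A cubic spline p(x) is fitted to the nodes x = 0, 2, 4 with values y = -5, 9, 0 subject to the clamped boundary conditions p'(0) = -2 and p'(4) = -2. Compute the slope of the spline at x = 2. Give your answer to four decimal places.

2.8750

Write σ_i for p''(x_i). With h_i = 2, 2 and divided differences Δ_i = 7, -9/2, the continuity of p' gives the tridiagonal system
  2·σ_0 + 8·σ_1 + 2·σ_2 = 6(Δ_1 - Δ_0) = -69
Clamped end conditions give two more equations: 2h_0·σ_0 + h_0·σ_1 = 6(Δ_0 - p'(0)) = 54 and h_1·σ_1 + 2h_1·σ_2 = 6(p'(4) - Δ_1) = 15.
Solving: σ_0 = 177/8, σ_1 = -69/4, σ_2 = 99/8.
On [2, 4], p'(x) = b_1 + 2c_1·(x - 2) + 3d_1·(x - 2)² with b_1 = Δ_1 - h_1(2σ_1 + σ_2)/6 = 23/8, c_1 = σ_1/2 = -69/8, d_1 = (σ_2 - σ_1)/(6h_1) = 79/32. So p'(2) = 23/8.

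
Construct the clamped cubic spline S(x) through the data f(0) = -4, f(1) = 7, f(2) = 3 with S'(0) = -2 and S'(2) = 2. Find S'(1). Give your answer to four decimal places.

5.2500

Let m_i = S''(x_i). Step sizes h_i = 1, 1; slopes of the chords Δ_i = (y_(i+1) - y_i)/h_i = 11, -4.
  1·m_0 + 4·m_1 + 1·m_2 = 6(Δ_1 - Δ_0) = -90
Clamped end conditions give two more equations: 2h_0·m_0 + h_0·m_1 = 6(Δ_0 - S'(0)) = 78 and h_1·m_1 + 2h_1·m_2 = 6(S'(2) - Δ_1) = 36.
Hence m_0 = 127/2, m_1 = -49, m_2 = 85/2.
On [1, 2], S'(x) = b_1 + 2c_1·(x - 1) + 3d_1·(x - 1)² with b_1 = Δ_1 - h_1(2m_1 + m_2)/6 = 21/4, c_1 = m_1/2 = -49/2, d_1 = (m_2 - m_1)/(6h_1) = 61/4. So S'(1) = 21/4.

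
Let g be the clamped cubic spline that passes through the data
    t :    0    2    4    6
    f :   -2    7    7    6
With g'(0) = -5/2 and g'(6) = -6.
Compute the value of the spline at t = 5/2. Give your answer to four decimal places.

Write m_i for g''(x_i). With h_i = 2, 2, 2 and divided differences Δ_i = 9/2, 0, -1/2, the continuity of g' gives the tridiagonal system
  2·m_0 + 8·m_1 + 2·m_2 = 6(Δ_1 - Δ_0) = -27
  2·m_1 + 8·m_2 + 2·m_3 = 6(Δ_2 - Δ_1) = -3
Clamped end conditions give two more equations: 2h_0·m_0 + h_0·m_1 = 6(Δ_0 - g'(0)) = 42 and h_2·m_2 + 2h_2·m_3 = 6(g'(6) - Δ_2) = -33.
Solving the tridiagonal system: m_0 = 218/15, m_1 = -121/15, m_2 = 127/30, m_3 = -311/30.
On [2, 4], g(t) = 7 + 119/30·(t - 2) - 121/30·(t - 2)² + 41/40·(t - 2)³.
With (t - 2) = 1/2: g(5/2) = 2593/320.

8.1031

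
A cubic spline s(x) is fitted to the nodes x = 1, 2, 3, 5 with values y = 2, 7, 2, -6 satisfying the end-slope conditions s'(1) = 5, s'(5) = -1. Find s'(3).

Write M_i for s''(x_i). With h_i = 1, 1, 2 and divided differences Δ_i = 5, -5, -4, the continuity of s' gives the tridiagonal system
  1·M_0 + 4·M_1 + 1·M_2 = 6(Δ_1 - Δ_0) = -60
  1·M_1 + 6·M_2 + 2·M_3 = 6(Δ_2 - Δ_1) = 6
Clamped end conditions give two more equations: 2h_0·M_0 + h_0·M_1 = 6(Δ_0 - s'(1)) = 0 and h_2·M_2 + 2h_2·M_3 = 6(s'(5) - Δ_2) = 18.
Forward elimination and back-substitution give M_0 = 9, M_1 = -18, M_2 = 3, M_3 = 3.
On [3, 5], s'(x) = b_2 + 2c_2·(x - 3) + 3d_2·(x - 3)² with b_2 = Δ_2 - h_2(2M_2 + M_3)/6 = -7, c_2 = M_2/2 = 3/2, d_2 = (M_3 - M_2)/(6h_2) = 0. So s'(3) = -7.

-7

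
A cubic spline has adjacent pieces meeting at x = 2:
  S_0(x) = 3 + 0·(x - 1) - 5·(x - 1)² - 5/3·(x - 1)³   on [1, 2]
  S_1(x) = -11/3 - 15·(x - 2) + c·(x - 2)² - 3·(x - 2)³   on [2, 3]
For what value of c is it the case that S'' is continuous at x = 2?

-10

S_0''(x) = -10 - 10·(x - 1), so S_0''(2) = -20. On the right, S_1''(2) = 2c, so c = -10.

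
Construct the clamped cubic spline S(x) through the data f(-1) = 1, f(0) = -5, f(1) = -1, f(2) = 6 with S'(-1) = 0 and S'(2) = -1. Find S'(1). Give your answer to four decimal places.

9.4667

Let M_i = S''(x_i). Step sizes h_i = 1, 1, 1; slopes of the chords Δ_i = (y_(i+1) - y_i)/h_i = -6, 4, 7.
  1·M_0 + 4·M_1 + 1·M_2 = 6(Δ_1 - Δ_0) = 60
  1·M_1 + 4·M_2 + 1·M_3 = 6(Δ_2 - Δ_1) = 18
Clamped end conditions give two more equations: 2h_0·M_0 + h_0·M_1 = 6(Δ_0 - S'(-1)) = -36 and h_2·M_2 + 2h_2·M_3 = 6(S'(2) - Δ_2) = -48.
Solving: M_0 = -424/15, M_1 = 308/15, M_2 = 92/15, M_3 = -406/15.
On [1, 2], S'(x) = b_2 + 2c_2·(x - 1) + 3d_2·(x - 1)² with b_2 = Δ_2 - h_2(2M_2 + M_3)/6 = 142/15, c_2 = M_2/2 = 46/15, d_2 = (M_3 - M_2)/(6h_2) = -83/15. So S'(1) = 142/15.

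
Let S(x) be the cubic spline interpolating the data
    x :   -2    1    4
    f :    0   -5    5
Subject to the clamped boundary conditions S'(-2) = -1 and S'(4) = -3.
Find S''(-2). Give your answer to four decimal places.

-3.5000

With M_i denoting the second derivative at x_i, h_i = 3, 3, and Δ_i = (y_(i+1) − y_i)/h_i = -5/3, 10/3:
  3·M_0 + 12·M_1 + 3·M_2 = 6(Δ_1 - Δ_0) = 30
Clamped end conditions give two more equations: 2h_0·M_0 + h_0·M_1 = 6(Δ_0 - S'(-2)) = -4 and h_1·M_1 + 2h_1·M_2 = 6(S'(4) - Δ_1) = -38.
Solving: M_0 = -7/2, M_1 = 17/3, M_2 = -55/6.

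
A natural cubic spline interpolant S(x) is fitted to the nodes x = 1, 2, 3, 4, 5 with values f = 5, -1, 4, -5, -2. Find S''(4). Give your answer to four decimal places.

Let σ_i = S''(x_i). Step sizes h_i = 1, 1, 1, 1; slopes of the chords Δ_i = (y_(i+1) - y_i)/h_i = -6, 5, -9, 3.
  1·σ_0 + 4·σ_1 + 1·σ_2 = 6(Δ_1 - Δ_0) = 66
  1·σ_1 + 4·σ_2 + 1·σ_3 = 6(Δ_2 - Δ_1) = -84
  1·σ_2 + 4·σ_3 + 1·σ_4 = 6(Δ_3 - Δ_2) = 72
Natural end conditions: σ_0 = σ_4 = 0.
Hence σ_0 = 0, σ_1 = 699/28, σ_2 = -237/7, σ_3 = 741/28, σ_4 = 0.

26.4643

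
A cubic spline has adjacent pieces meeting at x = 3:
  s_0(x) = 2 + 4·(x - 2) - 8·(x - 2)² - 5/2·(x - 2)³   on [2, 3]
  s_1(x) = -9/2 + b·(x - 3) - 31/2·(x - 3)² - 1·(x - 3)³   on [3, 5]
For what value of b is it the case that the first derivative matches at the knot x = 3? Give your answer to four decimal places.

-19.5000

s_0'(x) = 4 - 16·(x - 2) - 15/2·(x - 2)², so s_0'(3) = -39/2. On the right, s_1'(3) = b, so b = -39/2.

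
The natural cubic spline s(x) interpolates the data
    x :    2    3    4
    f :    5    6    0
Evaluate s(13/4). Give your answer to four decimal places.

5.0742

Let M_i = s''(x_i). Step sizes h_i = 1, 1; slopes of the chords Δ_i = (y_(i+1) - y_i)/h_i = 1, -6.
  1·M_0 + 4·M_1 + 1·M_2 = 6(Δ_1 - Δ_0) = -42
Natural end conditions: M_0 = M_2 = 0.
Solving the tridiagonal system: M_0 = 0, M_1 = -21/2, M_2 = 0.
On [3, 4], s(x) = 6 - 5/2·(x - 3) - 21/4·(x - 3)² + 7/4·(x - 3)³.
With (x - 3) = 1/4: s(13/4) = 1299/256.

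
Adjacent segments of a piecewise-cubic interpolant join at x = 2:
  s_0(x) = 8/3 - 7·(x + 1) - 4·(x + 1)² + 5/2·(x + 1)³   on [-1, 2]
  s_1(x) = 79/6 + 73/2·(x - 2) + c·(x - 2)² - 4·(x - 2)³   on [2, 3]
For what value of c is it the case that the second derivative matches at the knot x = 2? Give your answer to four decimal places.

s_0''(x) = -8 + 15·(x + 1), so s_0''(2) = 37. On the right, s_1''(2) = 2c, so c = 37/2.

18.5000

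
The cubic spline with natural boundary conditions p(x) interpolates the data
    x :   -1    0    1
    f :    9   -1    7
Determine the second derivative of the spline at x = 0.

Write σ_i for p''(x_i). With h_i = 1, 1 and divided differences Δ_i = -10, 8, the continuity of p' gives the tridiagonal system
  1·σ_0 + 4·σ_1 + 1·σ_2 = 6(Δ_1 - Δ_0) = 108
Natural end conditions: σ_0 = σ_2 = 0.
Hence σ_0 = 0, σ_1 = 27, σ_2 = 0.

27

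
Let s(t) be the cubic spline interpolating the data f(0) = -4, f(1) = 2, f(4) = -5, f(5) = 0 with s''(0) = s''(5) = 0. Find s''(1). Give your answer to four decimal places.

-9.6727

Let M_i = s''(x_i). Step sizes h_i = 1, 3, 1; slopes of the chords Δ_i = (y_(i+1) - y_i)/h_i = 6, -7/3, 5.
  1·M_0 + 8·M_1 + 3·M_2 = 6(Δ_1 - Δ_0) = -50
  3·M_1 + 8·M_2 + 1·M_3 = 6(Δ_2 - Δ_1) = 44
Natural end conditions: M_0 = M_3 = 0.
Hence M_0 = 0, M_1 = -532/55, M_2 = 502/55, M_3 = 0.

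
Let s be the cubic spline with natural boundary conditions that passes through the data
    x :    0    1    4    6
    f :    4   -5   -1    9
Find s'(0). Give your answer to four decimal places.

-10.3005

With m_i denoting the second derivative at x_i, h_i = 1, 3, 2, and Δ_i = (y_(i+1) − y_i)/h_i = -9, 4/3, 5:
  1·m_0 + 8·m_1 + 3·m_2 = 6(Δ_1 - Δ_0) = 62
  3·m_1 + 10·m_2 + 2·m_3 = 6(Δ_2 - Δ_1) = 22
Natural end conditions: m_0 = m_3 = 0.
Solving the tridiagonal system: m_0 = 0, m_1 = 554/71, m_2 = -10/71, m_3 = 0.
On [0, 1], s'(x) = b_0 + 2c_0·x + 3d_0·x² with b_0 = Δ_0 - h_0(2m_0 + m_1)/6 = -2194/213, c_0 = m_0/2 = 0, d_0 = (m_1 - m_0)/(6h_0) = 277/213. So s'(0) = -2194/213.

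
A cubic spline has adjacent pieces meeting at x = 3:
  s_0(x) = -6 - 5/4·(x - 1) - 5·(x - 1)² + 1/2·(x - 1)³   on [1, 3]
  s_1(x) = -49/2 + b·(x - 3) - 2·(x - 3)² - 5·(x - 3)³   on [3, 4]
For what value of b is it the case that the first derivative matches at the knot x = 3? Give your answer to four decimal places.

s_0'(x) = -5/4 - 10·(x - 1) + 3/2·(x - 1)², so s_0'(3) = -61/4. On the right, s_1'(3) = b, so b = -61/4.

-15.2500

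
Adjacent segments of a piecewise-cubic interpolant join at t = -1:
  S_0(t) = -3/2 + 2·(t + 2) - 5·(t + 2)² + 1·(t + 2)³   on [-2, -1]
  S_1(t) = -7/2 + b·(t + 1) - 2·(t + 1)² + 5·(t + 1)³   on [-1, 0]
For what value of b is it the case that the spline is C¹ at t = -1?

S_0'(t) = 2 - 10·(t + 2) + 3·(t + 2)², so S_0'(-1) = -5. On the right, S_1'(-1) = b, so b = -5.

-5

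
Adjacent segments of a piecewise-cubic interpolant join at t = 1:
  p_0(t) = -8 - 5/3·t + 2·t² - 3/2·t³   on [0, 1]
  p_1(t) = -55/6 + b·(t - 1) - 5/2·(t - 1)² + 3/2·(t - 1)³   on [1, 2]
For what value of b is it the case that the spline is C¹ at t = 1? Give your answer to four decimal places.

p_0'(t) = -5/3 + 4·t - 9/2·t², so p_0'(1) = -13/6. On the right, p_1'(1) = b, so b = -13/6.

-2.1667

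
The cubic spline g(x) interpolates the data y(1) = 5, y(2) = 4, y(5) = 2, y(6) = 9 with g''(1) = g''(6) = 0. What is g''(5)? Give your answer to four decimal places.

With M_i denoting the second derivative at x_i, h_i = 1, 3, 1, and Δ_i = (y_(i+1) − y_i)/h_i = -1, -2/3, 7:
  1·M_0 + 8·M_1 + 3·M_2 = 6(Δ_1 - Δ_0) = 2
  3·M_1 + 8·M_2 + 1·M_3 = 6(Δ_2 - Δ_1) = 46
Natural end conditions: M_0 = M_3 = 0.
Forward elimination and back-substitution give M_0 = 0, M_1 = -122/55, M_2 = 362/55, M_3 = 0.

6.5818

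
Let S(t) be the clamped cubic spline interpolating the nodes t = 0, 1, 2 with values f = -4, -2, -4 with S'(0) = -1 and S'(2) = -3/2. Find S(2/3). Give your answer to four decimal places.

-2.6852

Write M_i for S''(x_i). With h_i = 1, 1 and divided differences Δ_i = 2, -2, the continuity of S' gives the tridiagonal system
  1·M_0 + 4·M_1 + 1·M_2 = 6(Δ_1 - Δ_0) = -24
Clamped end conditions give two more equations: 2h_0·M_0 + h_0·M_1 = 6(Δ_0 - S'(0)) = 18 and h_1·M_1 + 2h_1·M_2 = 6(S'(2) - Δ_1) = 3.
Hence M_0 = 59/4, M_1 = -23/2, M_2 = 29/4.
On [0, 1], S(t) = -4 - 1·t + 59/8·t² - 35/8·t³.
With t = 2/3: S(2/3) = -145/54.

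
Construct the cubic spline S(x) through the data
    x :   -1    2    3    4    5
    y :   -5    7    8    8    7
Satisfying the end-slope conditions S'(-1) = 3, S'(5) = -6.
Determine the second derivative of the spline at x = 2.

-3

Put M_i = S'' at the i-th knot. Here h = (3, 1, 1, 1) and Δ = (4, 1, 0, -1), so the interior equations h_(i-1)·M_(i-1) + 2(h_(i-1)+h_i)·M_i + h_i·M_(i+1) = 6(Δ_i − Δ_(i-1)) read
  3·M_0 + 8·M_1 + 1·M_2 = 6(Δ_1 - Δ_0) = -18
  1·M_1 + 4·M_2 + 1·M_3 = 6(Δ_2 - Δ_1) = -6
  1·M_2 + 4·M_3 + 1·M_4 = 6(Δ_3 - Δ_2) = -6
Clamped end conditions give two more equations: 2h_0·M_0 + h_0·M_1 = 6(Δ_0 - S'(-1)) = 6 and h_3·M_3 + 2h_3·M_4 = 6(S'(5) - Δ_3) = -30.
Hence M_0 = 5/2, M_1 = -3, M_2 = -3/2, M_3 = 3, M_4 = -33/2.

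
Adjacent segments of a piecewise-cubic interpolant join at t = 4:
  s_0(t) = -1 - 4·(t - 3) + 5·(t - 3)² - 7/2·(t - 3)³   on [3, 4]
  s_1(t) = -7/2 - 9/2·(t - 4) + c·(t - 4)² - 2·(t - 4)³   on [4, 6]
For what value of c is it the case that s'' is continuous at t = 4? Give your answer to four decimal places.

-5.5000

s_0''(t) = 10 - 21·(t - 3), so s_0''(4) = -11. On the right, s_1''(4) = 2c, so c = -11/2.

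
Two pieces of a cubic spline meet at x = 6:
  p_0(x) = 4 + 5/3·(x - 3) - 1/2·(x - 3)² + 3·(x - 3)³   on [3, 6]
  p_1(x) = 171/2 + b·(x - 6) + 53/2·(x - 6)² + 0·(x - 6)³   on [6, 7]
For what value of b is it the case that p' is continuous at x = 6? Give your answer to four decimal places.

79.6667

p_0'(x) = 5/3 - 1·(x - 3) + 9·(x - 3)², so p_0'(6) = 239/3. On the right, p_1'(6) = b, so b = 239/3.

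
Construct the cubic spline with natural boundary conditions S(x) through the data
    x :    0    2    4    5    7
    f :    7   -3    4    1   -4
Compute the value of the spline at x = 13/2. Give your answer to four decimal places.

With M_i denoting the second derivative at x_i, h_i = 2, 2, 1, 2, and Δ_i = (y_(i+1) − y_i)/h_i = -5, 7/2, -3, -5/2:
  2·M_0 + 8·M_1 + 2·M_2 = 6(Δ_1 - Δ_0) = 51
  2·M_1 + 6·M_2 + 1·M_3 = 6(Δ_2 - Δ_1) = -39
  1·M_2 + 6·M_3 + 2·M_4 = 6(Δ_3 - Δ_2) = 3
Natural end conditions: M_0 = M_4 = 0.
Forward elimination and back-substitution give M_0 = 0, M_1 = 2259/256, M_2 = -627/64, M_3 = 273/128, M_4 = 0.
On [5, 7], S(x) = 1 - 251/64·(x - 5) + 273/256·(x - 5)² - 91/512·(x - 5)³.
With (x - 5) = 3/2: S(13/2) = -12629/4096.

-3.0833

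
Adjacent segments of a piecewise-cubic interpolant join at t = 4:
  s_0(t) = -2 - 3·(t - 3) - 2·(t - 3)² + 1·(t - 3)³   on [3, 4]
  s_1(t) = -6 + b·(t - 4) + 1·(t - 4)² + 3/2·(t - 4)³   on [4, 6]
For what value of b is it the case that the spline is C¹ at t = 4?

s_0'(t) = -3 - 4·(t - 3) + 3·(t - 3)², so s_0'(4) = -4. On the right, s_1'(4) = b, so b = -4.

-4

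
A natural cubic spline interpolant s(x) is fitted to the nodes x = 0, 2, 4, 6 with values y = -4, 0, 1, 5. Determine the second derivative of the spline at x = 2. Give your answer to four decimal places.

Put M_i = s'' at the i-th knot. Here h = (2, 2, 2) and Δ = (2, 1/2, 2), so the interior equations h_(i-1)·M_(i-1) + 2(h_(i-1)+h_i)·M_i + h_i·M_(i+1) = 6(Δ_i − Δ_(i-1)) read
  2·M_0 + 8·M_1 + 2·M_2 = 6(Δ_1 - Δ_0) = -9
  2·M_1 + 8·M_2 + 2·M_3 = 6(Δ_2 - Δ_1) = 9
Natural end conditions: M_0 = M_3 = 0.
Hence M_0 = 0, M_1 = -3/2, M_2 = 3/2, M_3 = 0.

-1.5000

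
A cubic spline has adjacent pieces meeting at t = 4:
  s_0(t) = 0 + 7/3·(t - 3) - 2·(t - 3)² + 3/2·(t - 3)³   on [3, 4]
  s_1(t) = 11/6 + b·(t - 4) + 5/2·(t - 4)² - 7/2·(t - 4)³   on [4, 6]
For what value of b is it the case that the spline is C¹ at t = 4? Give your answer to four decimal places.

s_0'(t) = 7/3 - 4·(t - 3) + 9/2·(t - 3)², so s_0'(4) = 17/6. On the right, s_1'(4) = b, so b = 17/6.

2.8333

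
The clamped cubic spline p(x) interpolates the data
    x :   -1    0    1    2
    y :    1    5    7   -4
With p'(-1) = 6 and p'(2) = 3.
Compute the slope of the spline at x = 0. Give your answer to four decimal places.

5.2000

Put σ_i = p'' at the i-th knot. Here h = (1, 1, 1) and Δ = (4, 2, -11), so the interior equations h_(i-1)·σ_(i-1) + 2(h_(i-1)+h_i)·σ_i + h_i·σ_(i+1) = 6(Δ_i − Δ_(i-1)) read
  1·σ_0 + 4·σ_1 + 1·σ_2 = 6(Δ_1 - Δ_0) = -12
  1·σ_1 + 4·σ_2 + 1·σ_3 = 6(Δ_2 - Δ_1) = -78
Clamped end conditions give two more equations: 2h_0·σ_0 + h_0·σ_1 = 6(Δ_0 - p'(-1)) = -12 and h_2·σ_2 + 2h_2·σ_3 = 6(p'(2) - Δ_2) = 84.
Solving the tridiagonal system: σ_0 = -52/5, σ_1 = 44/5, σ_2 = -184/5, σ_3 = 302/5.
On [0, 1], p'(x) = b_1 + 2c_1·x + 3d_1·x² with b_1 = Δ_1 - h_1(2σ_1 + σ_2)/6 = 26/5, c_1 = σ_1/2 = 22/5, d_1 = (σ_2 - σ_1)/(6h_1) = -38/5. So p'(0) = 26/5.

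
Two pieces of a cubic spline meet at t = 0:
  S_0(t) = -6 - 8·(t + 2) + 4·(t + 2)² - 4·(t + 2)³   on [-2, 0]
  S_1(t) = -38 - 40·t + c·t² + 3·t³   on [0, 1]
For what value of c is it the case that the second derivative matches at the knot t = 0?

-20

S_0''(t) = 8 - 24·(t + 2), so S_0''(0) = -40. On the right, S_1''(0) = 2c, so c = -20.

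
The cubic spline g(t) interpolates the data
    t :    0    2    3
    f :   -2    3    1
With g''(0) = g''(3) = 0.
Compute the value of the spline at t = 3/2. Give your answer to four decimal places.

Put m_i = g'' at the i-th knot. Here h = (2, 1) and Δ = (5/2, -2), so the interior equations h_(i-1)·m_(i-1) + 2(h_(i-1)+h_i)·m_i + h_i·m_(i+1) = 6(Δ_i − Δ_(i-1)) read
  2·m_0 + 6·m_1 + 1·m_2 = 6(Δ_1 - Δ_0) = -27
Natural end conditions: m_0 = m_2 = 0.
Hence m_0 = 0, m_1 = -9/2, m_2 = 0.
On [0, 2], g(t) = -2 + 4·t + 0·t² - 3/8·t³.
With t = 3/2: g(3/2) = 175/64.

2.7344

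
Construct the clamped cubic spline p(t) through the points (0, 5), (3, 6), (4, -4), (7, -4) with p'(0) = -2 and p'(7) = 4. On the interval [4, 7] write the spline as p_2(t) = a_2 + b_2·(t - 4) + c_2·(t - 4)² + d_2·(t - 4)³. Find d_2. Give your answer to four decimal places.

-0.5475

Let M_i = p''(x_i). Step sizes h_i = 3, 1, 3; slopes of the chords Δ_i = (y_(i+1) - y_i)/h_i = 1/3, -10, 0.
  3·M_0 + 8·M_1 + 1·M_2 = 6(Δ_1 - Δ_0) = -62
  1·M_1 + 8·M_2 + 3·M_3 = 6(Δ_2 - Δ_1) = 60
Clamped end conditions give two more equations: 2h_0·M_0 + h_0·M_1 = 6(Δ_0 - p'(0)) = 14 and h_2·M_2 + 2h_2·M_3 = 6(p'(7) - Δ_2) = 24.
Solving the tridiagonal system: M_0 = 1378/165, M_1 = -662/55, M_2 = 508/55, M_3 = -34/55.
On [4, 7], with p_2(t) = a_2 + b_2·(t - 4) + c_2·(t - 4)² + d_2·(t - 4)³: c_2 = M_2/2 = 254/55, d_2 = (M_3 - M_2)/(6h_2) = -271/495, b_2 = Δ_2 - h_2(2M_2 + M_3)/6 = -491/55.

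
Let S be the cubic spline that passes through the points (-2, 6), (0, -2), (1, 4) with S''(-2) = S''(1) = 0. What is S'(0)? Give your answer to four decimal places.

Put M_i = S'' at the i-th knot. Here h = (2, 1) and Δ = (-4, 6), so the interior equations h_(i-1)·M_(i-1) + 2(h_(i-1)+h_i)·M_i + h_i·M_(i+1) = 6(Δ_i − Δ_(i-1)) read
  2·M_0 + 6·M_1 + 1·M_2 = 6(Δ_1 - Δ_0) = 60
Natural end conditions: M_0 = M_2 = 0.
Forward elimination and back-substitution give M_0 = 0, M_1 = 10, M_2 = 0.
On [0, 1], S'(x) = b_1 + 2c_1·x + 3d_1·x² with b_1 = Δ_1 - h_1(2M_1 + M_2)/6 = 8/3, c_1 = M_1/2 = 5, d_1 = (M_2 - M_1)/(6h_1) = -5/3. So S'(0) = 8/3.

2.6667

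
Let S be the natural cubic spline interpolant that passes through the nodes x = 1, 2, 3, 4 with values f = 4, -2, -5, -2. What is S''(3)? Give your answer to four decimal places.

With M_i denoting the second derivative at x_i, h_i = 1, 1, 1, and Δ_i = (y_(i+1) − y_i)/h_i = -6, -3, 3:
  1·M_0 + 4·M_1 + 1·M_2 = 6(Δ_1 - Δ_0) = 18
  1·M_1 + 4·M_2 + 1·M_3 = 6(Δ_2 - Δ_1) = 36
Natural end conditions: M_0 = M_3 = 0.
Solving: M_0 = 0, M_1 = 12/5, M_2 = 42/5, M_3 = 0.

8.4000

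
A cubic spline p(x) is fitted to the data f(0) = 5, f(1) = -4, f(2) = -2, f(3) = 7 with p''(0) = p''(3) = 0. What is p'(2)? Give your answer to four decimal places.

6.7333

Let M_i = p''(x_i). Step sizes h_i = 1, 1, 1; slopes of the chords Δ_i = (y_(i+1) - y_i)/h_i = -9, 2, 9.
  1·M_0 + 4·M_1 + 1·M_2 = 6(Δ_1 - Δ_0) = 66
  1·M_1 + 4·M_2 + 1·M_3 = 6(Δ_2 - Δ_1) = 42
Natural end conditions: M_0 = M_3 = 0.
Solving: M_0 = 0, M_1 = 74/5, M_2 = 34/5, M_3 = 0.
On [2, 3], p'(x) = b_2 + 2c_2·(x - 2) + 3d_2·(x - 2)² with b_2 = Δ_2 - h_2(2M_2 + M_3)/6 = 101/15, c_2 = M_2/2 = 17/5, d_2 = (M_3 - M_2)/(6h_2) = -17/15. So p'(2) = 101/15.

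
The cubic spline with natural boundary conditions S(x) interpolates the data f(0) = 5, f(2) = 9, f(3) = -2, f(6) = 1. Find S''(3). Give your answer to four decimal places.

10.8511

Put M_i = S'' at the i-th knot. Here h = (2, 1, 3) and Δ = (2, -11, 1), so the interior equations h_(i-1)·M_(i-1) + 2(h_(i-1)+h_i)·M_i + h_i·M_(i+1) = 6(Δ_i − Δ_(i-1)) read
  2·M_0 + 6·M_1 + 1·M_2 = 6(Δ_1 - Δ_0) = -78
  1·M_1 + 8·M_2 + 3·M_3 = 6(Δ_2 - Δ_1) = 72
Natural end conditions: M_0 = M_3 = 0.
Forward elimination and back-substitution give M_0 = 0, M_1 = -696/47, M_2 = 510/47, M_3 = 0.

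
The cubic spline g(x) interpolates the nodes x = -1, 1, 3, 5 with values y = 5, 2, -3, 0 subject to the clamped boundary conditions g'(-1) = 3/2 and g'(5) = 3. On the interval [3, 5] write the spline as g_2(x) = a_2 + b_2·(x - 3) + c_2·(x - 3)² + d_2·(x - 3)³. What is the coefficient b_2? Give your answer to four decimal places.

Let m_i = g''(x_i). Step sizes h_i = 2, 2, 2; slopes of the chords Δ_i = (y_(i+1) - y_i)/h_i = -3/2, -5/2, 3/2.
  2·m_0 + 8·m_1 + 2·m_2 = 6(Δ_1 - Δ_0) = -6
  2·m_1 + 8·m_2 + 2·m_3 = 6(Δ_2 - Δ_1) = 24
Clamped end conditions give two more equations: 2h_0·m_0 + h_0·m_1 = 6(Δ_0 - g'(-1)) = -18 and h_2·m_2 + 2h_2·m_3 = 6(g'(5) - Δ_2) = 9.
Forward elimination and back-substitution give m_0 = -43/10, m_1 = -2/5, m_2 = 29/10, m_3 = 4/5.
On [3, 5], with g_2(x) = a_2 + b_2·(x - 3) + c_2·(x - 3)² + d_2·(x - 3)³: c_2 = m_2/2 = 29/20, d_2 = (m_3 - m_2)/(6h_2) = -7/40, b_2 = Δ_2 - h_2(2m_2 + m_3)/6 = -7/10.

-0.7000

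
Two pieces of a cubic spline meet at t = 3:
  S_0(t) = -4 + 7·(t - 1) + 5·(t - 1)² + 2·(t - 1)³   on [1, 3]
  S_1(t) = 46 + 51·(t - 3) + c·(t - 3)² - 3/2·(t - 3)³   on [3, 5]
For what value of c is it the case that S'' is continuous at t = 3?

S_0''(t) = 10 + 12·(t - 1), so S_0''(3) = 34. On the right, S_1''(3) = 2c, so c = 17.

17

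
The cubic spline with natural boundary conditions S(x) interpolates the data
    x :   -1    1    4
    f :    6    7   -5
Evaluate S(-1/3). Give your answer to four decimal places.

6.8667

Put σ_i = S'' at the i-th knot. Here h = (2, 3) and Δ = (1/2, -4), so the interior equations h_(i-1)·σ_(i-1) + 2(h_(i-1)+h_i)·σ_i + h_i·σ_(i+1) = 6(Δ_i − Δ_(i-1)) read
  2·σ_0 + 10·σ_1 + 3·σ_2 = 6(Δ_1 - Δ_0) = -27
Natural end conditions: σ_0 = σ_2 = 0.
Solving: σ_0 = 0, σ_1 = -27/10, σ_2 = 0.
On [-1, 1], S(x) = 6 + 7/5·(x + 1) + 0·(x + 1)² - 9/40·(x + 1)³.
With (x + 1) = 2/3: S(-1/3) = 103/15.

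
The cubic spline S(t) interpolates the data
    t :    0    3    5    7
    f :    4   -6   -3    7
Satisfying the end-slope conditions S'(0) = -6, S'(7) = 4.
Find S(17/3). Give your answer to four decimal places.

0.1972

Put m_i = S'' at the i-th knot. Here h = (3, 2, 2) and Δ = (-10/3, 3/2, 5), so the interior equations h_(i-1)·m_(i-1) + 2(h_(i-1)+h_i)·m_i + h_i·m_(i+1) = 6(Δ_i − Δ_(i-1)) read
  3·m_0 + 10·m_1 + 2·m_2 = 6(Δ_1 - Δ_0) = 29
  2·m_1 + 8·m_2 + 2·m_3 = 6(Δ_2 - Δ_1) = 21
Clamped end conditions give two more equations: 2h_0·m_0 + h_0·m_1 = 6(Δ_0 - S'(0)) = 16 and h_2·m_2 + 2h_2·m_3 = 6(S'(7) - Δ_2) = -6.
Solving: m_0 = 197/111, m_1 = 66/37, m_2 = 108/37, m_3 = -219/74.
On [5, 7], S(t) = -3 + 299/74·(t - 5) + 54/37·(t - 5)² - 145/296·(t - 5)³.
With (t - 5) = 2/3: S(17/3) = 197/999.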